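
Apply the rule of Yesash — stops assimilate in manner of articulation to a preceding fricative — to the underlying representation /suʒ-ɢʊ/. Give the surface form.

[suʒʁʊ]

/ɢ/ is a voiced uvular stop. The preceding trigger /ʒ/ is a fricative, so /ɢ/ must become a fricative as well.
The voiced uvular fricative is [ʁ], so /ɢ/ → [ʁ].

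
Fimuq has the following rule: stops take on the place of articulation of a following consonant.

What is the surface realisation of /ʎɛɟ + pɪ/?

The rule targets /ɟ/ (voiced palatal stop), which sits before the trigger /p/ (bilabial).
Changing only its place to bilabial gives [b] — the voiced bilabial stop.

[ʎɛbpɪ]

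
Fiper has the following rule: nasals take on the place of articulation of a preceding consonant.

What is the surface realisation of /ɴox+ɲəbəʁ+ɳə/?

[ɴoxŋəbəʁɴə]

The rule targets /ɲ/ (voiced palatal nasal), which sits after the trigger /x/ (velar).
A voiced velar nasal is [ŋ], so the surface segment is [ŋ].
The same rule applies at the second boundary: /ɳ/ → [ɴ] next to /ʁ/.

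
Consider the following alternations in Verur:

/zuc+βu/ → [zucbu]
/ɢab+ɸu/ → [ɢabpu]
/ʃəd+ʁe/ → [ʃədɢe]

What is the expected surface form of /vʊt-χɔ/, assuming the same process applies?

[vʊtqɔ]

The data show progressive manner assimilation: /β/ → [b] after /c/; /ɸ/ → [p] after /b/; /ʁ/ → [ɢ] after /d/. In each pair only manner changes, matching the preceding consonant, while place and voice stay constant.
/χ/ is a voiceless uvular fricative. The preceding trigger /t/ is a stop, so /χ/ must become a stop as well.
A voiceless uvular stop is [q], so the surface segment is [q].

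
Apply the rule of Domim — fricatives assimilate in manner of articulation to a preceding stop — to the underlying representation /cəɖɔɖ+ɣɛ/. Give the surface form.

The rule targets /ɣ/ (voiced velar fricative), which sits after the trigger /ɖ/ (stop).
Changing only its manner to stop gives [g] — the voiced velar stop.

[cəɖɔɖgɛ]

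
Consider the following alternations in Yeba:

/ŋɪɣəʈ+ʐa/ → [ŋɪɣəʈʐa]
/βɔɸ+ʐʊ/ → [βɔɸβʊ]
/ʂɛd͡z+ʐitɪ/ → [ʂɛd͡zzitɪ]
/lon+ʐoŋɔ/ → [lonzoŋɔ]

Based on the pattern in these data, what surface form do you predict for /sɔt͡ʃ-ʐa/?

[sɔt͡ʃʒa]

The data show progressive place assimilation: /ʐ/ → [β] after /ɸ/; /ʐ/ → [z] after /d͡z/; /ʐ/ → [z] after /n/. In each pair only place changes, matching the preceding consonant, while manner and voice stay constant.
No alternation appears in [ŋɪɣəʈʐa]: there the adjacent consonants already agree in place (/ʐ/ and /ʈ/ are both retroflex), so this form is consistent with the same rule.
The rule targets /ʐ/ (voiced retroflex fricative), which sits after the trigger /t͡ʃ/ (postalveolar).
Changing only its place to postalveolar gives [ʒ] — the voiced postalveolar fricative.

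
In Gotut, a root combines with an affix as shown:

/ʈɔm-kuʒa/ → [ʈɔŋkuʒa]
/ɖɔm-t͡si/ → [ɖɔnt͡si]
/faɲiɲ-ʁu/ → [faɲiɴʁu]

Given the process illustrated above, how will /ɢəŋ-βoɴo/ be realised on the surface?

[ɢəmβoɴo]

The data show regressive place assimilation: /m/ → [ŋ] before /k/; /m/ → [n] before /t͡s/; /ɲ/ → [ɴ] before /ʁ/. In each pair only place changes, matching the following consonant, while manner and voice stay constant.
The rule targets /ŋ/ (voiced velar nasal), which sits before the trigger /β/ (bilabial).
A voiced bilabial nasal is [m], so the surface segment is [m].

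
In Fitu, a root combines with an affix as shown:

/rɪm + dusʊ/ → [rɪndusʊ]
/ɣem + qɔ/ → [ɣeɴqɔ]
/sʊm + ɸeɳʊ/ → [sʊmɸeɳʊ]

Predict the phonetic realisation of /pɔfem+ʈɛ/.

[pɔfeɳʈɛ]

The data show regressive place assimilation: /m/ → [n] before /d/; /m/ → [ɴ] before /q/. In each pair only place changes, matching the following consonant, while manner and voice stay constant.
No alternation appears in [sʊmɸeɳʊ]: there the adjacent consonants already agree in place (/m/ and /ɸ/ are both bilabial), so this form is consistent with the same rule.
The rule targets /m/ (voiced bilabial nasal), which sits before the trigger /ʈ/ (retroflex).
A voiced retroflex nasal is [ɳ], so the surface segment is [ɳ].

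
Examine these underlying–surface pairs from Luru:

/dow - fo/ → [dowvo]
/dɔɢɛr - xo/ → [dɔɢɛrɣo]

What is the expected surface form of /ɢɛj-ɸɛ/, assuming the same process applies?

The data show progressive voicing assimilation: /f/ → [v] after /w/; /x/ → [ɣ] after /r/. In each pair only voicing changes, matching the preceding consonant, while place and manner stay constant.
/ɸ/ is a voiceless bilabial fricative. The preceding trigger /j/ is voiced, so /ɸ/ must become voiced as well.
The voiced bilabial fricative is [β], so /ɸ/ → [β].

[ɢɛjβɛ]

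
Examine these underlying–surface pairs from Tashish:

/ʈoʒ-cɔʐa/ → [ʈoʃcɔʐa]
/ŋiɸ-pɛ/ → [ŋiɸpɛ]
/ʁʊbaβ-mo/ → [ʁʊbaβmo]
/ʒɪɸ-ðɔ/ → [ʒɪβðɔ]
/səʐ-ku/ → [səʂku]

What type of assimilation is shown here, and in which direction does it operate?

regressive voicing assimilation

Underlying /ʒ/ is realised as [ʃ] next to /c/; /c/ itself does not change.
The change voiced → voiceless matches the voicing of the following /c/, identifying this as voicing assimilation.
Place and manner are unchanged, so the assimilation is partial, not total.
The same holds elsewhere in the data: /ɸ/ → [β] before /ð/ (voiceless → voiced, matching voiced); /ʐ/ → [ʂ] before /k/ (voiced → voiceless, matching voiceless) — only voicing changes, and always toward the following segment.
No alternation appears in [ŋiɸpɛ], [ʁʊbaβmo]: there the adjacent consonants already agree in voicing (/ɸ/ and /p/ are both voiceless; /β/ and /m/ are both voiced), so these forms are consistent with the same rule.
Since the segment that changes precedes the conditioning segment, the assimilation is regressive.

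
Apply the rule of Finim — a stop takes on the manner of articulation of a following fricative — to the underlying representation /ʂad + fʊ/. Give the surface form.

/d/ is a voiced alveolar stop. The following trigger /f/ is a fricative, so /d/ must become a fricative as well.
A voiced alveolar fricative is [z], so the surface segment is [z].

[ʂazfʊ]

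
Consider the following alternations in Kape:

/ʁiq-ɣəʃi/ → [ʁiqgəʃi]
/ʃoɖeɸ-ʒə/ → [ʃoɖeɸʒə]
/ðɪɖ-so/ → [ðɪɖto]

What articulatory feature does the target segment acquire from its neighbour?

The segment that alternates is /ɣ/, which surfaces as [g] when adjacent to /q/.
The change fricative → stop matches the manner of the preceding /q/, identifying this as manner assimilation.
The same holds elsewhere in the data: /s/ → [t] after /ɖ/ (fricative → stop, matching a stop) — only manner changes, and always toward the preceding segment.
No alternation appears in [ʃoɖeɸʒə]: there the adjacent consonants already agree in manner (/ʒ/ and /ɸ/ are both fricatives), so this form is consistent with the same rule.

manner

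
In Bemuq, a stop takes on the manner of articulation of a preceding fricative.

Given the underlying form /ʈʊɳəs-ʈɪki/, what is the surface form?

[ʈʊɳəsʂɪki]

The rule targets /ʈ/ (voiceless retroflex stop), which sits after the trigger /s/ (fricative).
The voiceless retroflex fricative is [ʂ], so /ʈ/ → [ʂ].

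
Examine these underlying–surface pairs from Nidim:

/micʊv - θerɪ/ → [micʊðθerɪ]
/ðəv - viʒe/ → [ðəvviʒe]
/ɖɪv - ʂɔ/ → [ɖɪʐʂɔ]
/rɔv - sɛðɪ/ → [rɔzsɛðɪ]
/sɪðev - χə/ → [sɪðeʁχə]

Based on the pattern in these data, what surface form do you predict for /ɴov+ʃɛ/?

[ɴoʒʃɛ]

The data show regressive place assimilation: /v/ → [ð] before /θ/; /v/ → [ʐ] before /ʂ/; /v/ → [z] before /s/; /v/ → [ʁ] before /χ/. In each pair only place changes, matching the following consonant, while manner and voice stay constant.
No alternation appears in [ðəvviʒe]: there the adjacent consonants already agree in place (/v/ and /v/ are both labiodental), so this form is consistent with the same rule.
/v/ is a voiced labiodental fricative. The following trigger /ʃ/ is postalveolar, so /v/ must become postalveolar as well.
The voiced postalveolar fricative is [ʒ], so /v/ → [ʒ].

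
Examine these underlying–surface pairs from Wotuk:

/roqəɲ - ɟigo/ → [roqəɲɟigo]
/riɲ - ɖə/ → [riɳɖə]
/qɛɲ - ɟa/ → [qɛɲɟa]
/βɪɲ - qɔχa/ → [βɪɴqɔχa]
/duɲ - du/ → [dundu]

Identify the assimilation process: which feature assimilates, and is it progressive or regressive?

regressive place assimilation

Underlying /ɲ/ is realised as [ɳ] next to /ɖ/; /ɖ/ itself does not change.
/ɲ/ is palatal while /ɖ/ is retroflex; the output [ɳ] is retroflex, matching the trigger — so the feature that spreads is place.
Manner and voice are unchanged, so the assimilation is partial, not total.
Checking the remaining alternations: /ɲ/ → [ɴ] before /q/ (palatal → uvular, matching uvular); /ɲ/ → [n] before /d/ (palatal → alveolar, matching alveolar) — only place changes, and always toward the following segment.
No alternation appears in [roqəɲɟigo], [qɛɲɟa]: there the adjacent consonants already agree in place (/ɲ/ and /ɟ/ are both palatal; /ɲ/ and /ɟ/ are both palatal), so these forms are consistent with the same rule.
The trigger is the following segment, so the direction is regressive (anticipatory).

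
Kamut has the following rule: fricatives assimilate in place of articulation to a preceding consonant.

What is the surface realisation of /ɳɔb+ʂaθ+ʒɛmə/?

/ʂ/ is a voiceless retroflex fricative. The preceding trigger /b/ is bilabial, so /ʂ/ must become bilabial as well.
The voiceless bilabial fricative is [ɸ], so /ʂ/ → [ɸ].
The same rule applies at the second boundary: /ʒ/ → [ð] next to /θ/.

[ɳɔbɸaθðɛmə]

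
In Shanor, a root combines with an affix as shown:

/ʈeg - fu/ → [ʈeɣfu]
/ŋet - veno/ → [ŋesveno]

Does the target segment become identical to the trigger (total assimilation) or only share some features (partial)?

Underlying /g/ is realised as [ɣ] next to /f/; /f/ itself does not change.
/g/ is a stop while /f/ is a fricative; the output [ɣ] is a fricative, matching the trigger — so the feature that spreads is manner.
Place and voice are unchanged, so the assimilation is partial, not total.
Checking the remaining alternation: /t/ → [s] before /v/ (stop → fricative, matching a fricative) — only manner changes, and always toward the following segment.

partial assimilation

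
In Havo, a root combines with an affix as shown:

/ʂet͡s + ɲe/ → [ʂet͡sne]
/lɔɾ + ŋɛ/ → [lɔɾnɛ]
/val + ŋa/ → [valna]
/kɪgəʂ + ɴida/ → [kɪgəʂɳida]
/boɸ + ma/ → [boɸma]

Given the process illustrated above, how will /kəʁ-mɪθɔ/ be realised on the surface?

[kəʁɴɪθɔ]

The data show progressive place assimilation: /ɲ/ → [n] after /t͡s/; /ŋ/ → [n] after /ɾ/; /ŋ/ → [n] after /l/; /ɴ/ → [ɳ] after /ʂ/. In each pair only place changes, matching the preceding consonant, while manner and voice stay constant.
Nothing changes in [boɸma]: there the adjacent consonants already agree in place (/m/ and /ɸ/ are both bilabial), so this form is consistent with the same rule.
The rule targets /m/ (voiced bilabial nasal), which sits after the trigger /ʁ/ (uvular).
Changing only its place to uvular gives [ɴ] — the voiced uvular nasal.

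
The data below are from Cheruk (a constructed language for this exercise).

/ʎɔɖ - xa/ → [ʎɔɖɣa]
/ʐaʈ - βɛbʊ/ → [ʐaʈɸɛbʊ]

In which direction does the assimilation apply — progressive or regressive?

progressive

The segment that alternates is /x/, which surfaces as [ɣ] when adjacent to /ɖ/.
The change voiceless → voiced matches the voicing of the preceding /ɖ/, identifying this as voicing assimilation.
Checking the remaining alternation: /β/ → [ɸ] after /ʈ/ (voiced → voiceless, matching voiceless) — only voicing changes, and always toward the preceding segment.
The trigger is the preceding segment, so the direction is progressive (perseverative).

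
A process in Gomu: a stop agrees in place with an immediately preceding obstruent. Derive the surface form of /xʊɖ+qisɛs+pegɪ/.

The rule targets /q/ (voiceless uvular stop), which sits after the trigger /ɖ/ (retroflex).
The voiceless retroflex stop is [ʈ], so /q/ → [ʈ].
The same rule applies at the second boundary: /p/ → [t] next to /s/.

[xʊɖʈisɛstegɪ]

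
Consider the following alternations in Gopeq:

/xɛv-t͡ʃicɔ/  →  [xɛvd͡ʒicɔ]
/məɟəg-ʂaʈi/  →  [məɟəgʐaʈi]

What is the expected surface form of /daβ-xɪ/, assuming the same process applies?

[daβɣɪ]

The data show progressive voicing assimilation: /t͡ʃ/ → [d͡ʒ] after /v/; /ʂ/ → [ʐ] after /g/. In each pair only voicing changes, matching the preceding consonant, while place and manner stay constant.
/x/ is a voiceless velar fricative. The preceding trigger /β/ is voiced, so /x/ must become voiced as well.
A voiced velar fricative is [ɣ], so the surface segment is [ɣ].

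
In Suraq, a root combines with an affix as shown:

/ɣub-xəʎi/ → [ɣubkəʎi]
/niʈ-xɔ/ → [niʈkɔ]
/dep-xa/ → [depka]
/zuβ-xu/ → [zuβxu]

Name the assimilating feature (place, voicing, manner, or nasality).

Comparing underlying and surface forms, /x/ → [k] is the alternation; the neighbouring /b/ is constant.
/x/ is a fricative while /b/ is a stop; the output [k] is a stop, matching the trigger — so the feature that spreads is manner.
Checking the remaining alternations: /x/ → [k] after /ʈ/ (fricative → stop, matching a stop); /x/ → [k] after /p/ (fricative → stop, matching a stop) — only manner changes, and always toward the preceding segment.
No alternation appears in [zuβxu]: there the adjacent consonants already agree in manner (/x/ and /β/ are both fricatives), so this form is consistent with the same rule.

manner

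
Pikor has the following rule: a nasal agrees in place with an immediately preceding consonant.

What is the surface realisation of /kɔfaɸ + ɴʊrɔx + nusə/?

The rule targets /ɴ/ (voiced uvular nasal), which sits after the trigger /ɸ/ (bilabial).
The voiced bilabial nasal is [m], so /ɴ/ → [m].
At the second juncture, /n/ likewise becomes [ŋ] adjacent to /x/.

[kɔfaɸmʊrɔxŋusə]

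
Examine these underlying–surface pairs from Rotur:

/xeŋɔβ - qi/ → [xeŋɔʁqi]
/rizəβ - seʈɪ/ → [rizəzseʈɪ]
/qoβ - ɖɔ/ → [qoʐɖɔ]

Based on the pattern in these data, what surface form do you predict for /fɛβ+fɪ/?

[fɛvfɪ]

The data show regressive place assimilation: /β/ → [ʁ] before /q/; /β/ → [z] before /s/; /β/ → [ʐ] before /ɖ/. In each pair only place changes, matching the following consonant, while manner and voice stay constant.
The rule targets /β/ (voiced bilabial fricative), which sits before the trigger /f/ (labiodental).
A voiced labiodental fricative is [v], so the surface segment is [v].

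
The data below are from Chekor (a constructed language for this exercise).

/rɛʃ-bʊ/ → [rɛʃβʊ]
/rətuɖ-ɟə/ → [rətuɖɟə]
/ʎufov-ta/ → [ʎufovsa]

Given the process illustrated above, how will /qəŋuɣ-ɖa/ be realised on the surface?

The data show progressive manner assimilation: /b/ → [β] after /ʃ/; /t/ → [s] after /v/. In each pair only manner changes, matching the preceding consonant, while place and voice stay constant.
No alternation appears in [rətuɖɟə]: there the adjacent consonants already agree in manner (/ɟ/ and /ɖ/ are both stops), so this form is consistent with the same rule.
/ɖ/ is a voiced retroflex stop. The preceding trigger /ɣ/ is a fricative, so /ɖ/ must become a fricative as well.
The voiced retroflex fricative is [ʐ], so /ɖ/ → [ʐ].

[qəŋuɣʐa]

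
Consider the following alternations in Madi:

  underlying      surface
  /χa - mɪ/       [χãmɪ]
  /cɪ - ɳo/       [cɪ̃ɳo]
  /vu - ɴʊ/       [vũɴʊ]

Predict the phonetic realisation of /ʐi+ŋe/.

The data show regressive nasality assimilation (vowel nasalisation): /a/ → [ã] before /m/; /ɪ/ → [ɪ̃] before /ɳ/; /u/ → [ũ] before /ɴ/ — a vowel is nasalised by an immediately following nasal consonant.
/i/ sits next to the nasal /ŋ/ and is therefore nasalised to [ĩ].

[ʐĩŋe]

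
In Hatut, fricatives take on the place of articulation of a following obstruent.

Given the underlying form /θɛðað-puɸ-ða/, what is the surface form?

/ð/ is a voiced dental fricative. The following trigger /p/ is bilabial, so /ð/ must become bilabial as well.
The voiced bilabial fricative is [β], so /ð/ → [β].
The same rule applies at the second boundary: /ɸ/ → [θ] next to /ð/.

[θɛðaβpuθða]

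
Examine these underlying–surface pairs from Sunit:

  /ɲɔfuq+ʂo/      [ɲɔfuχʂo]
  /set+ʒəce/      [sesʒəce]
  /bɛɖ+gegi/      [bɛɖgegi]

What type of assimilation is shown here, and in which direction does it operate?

The segment that alternates is /q/, which surfaces as [χ] when adjacent to /ʂ/.
/q/ is a stop while /ʂ/ is a fricative; the output [χ] is a fricative, matching the trigger — so the feature that spreads is manner.
Place and voice are unchanged, so the assimilation is partial, not total.
The other alternating form patterns the same way: /t/ → [s] before /ʒ/ (stop → fricative, matching a fricative) — only manner changes, and always toward the following segment.
Nothing changes in [bɛɖgegi]: there the adjacent consonants already agree in manner (/ɖ/ and /g/ are both stops), so this form is consistent with the same rule.
The trigger is the following segment, so the direction is regressive (anticipatory).

regressive manner assimilation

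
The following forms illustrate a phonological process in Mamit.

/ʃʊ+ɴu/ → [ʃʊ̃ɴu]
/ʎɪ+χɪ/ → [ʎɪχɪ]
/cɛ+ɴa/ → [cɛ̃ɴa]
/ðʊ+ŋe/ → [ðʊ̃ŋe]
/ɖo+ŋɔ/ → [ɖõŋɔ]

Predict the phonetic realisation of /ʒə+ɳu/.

[ʒə̃ɳu]

The data show regressive nasality assimilation (vowel nasalisation): /ʊ/ → [ʊ̃] before /ɴ/; /ɛ/ → [ɛ̃] before /ɴ/; /ʊ/ → [ʊ̃] before /ŋ/; /o/ → [õ] before /ŋ/ — a vowel is nasalised by an immediately following nasal consonant.
No change occurs in [ʎɪχɪ] because the vowel at the boundary is adjacent to an oral consonant, not a nasal (/ɪ/ next to /χ/).
The vowel /ə/ is adjacent to the following nasal /ɳ/, so it acquires [+nasal] and surfaces as [ə̃].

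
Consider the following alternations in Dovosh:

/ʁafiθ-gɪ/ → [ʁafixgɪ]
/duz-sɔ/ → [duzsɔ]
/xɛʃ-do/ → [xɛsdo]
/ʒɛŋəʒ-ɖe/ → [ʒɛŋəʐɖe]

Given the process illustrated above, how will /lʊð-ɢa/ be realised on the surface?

The data show regressive place assimilation: /θ/ → [x] before /g/; /ʃ/ → [s] before /d/; /ʒ/ → [ʐ] before /ɖ/. In each pair only place changes, matching the following consonant, while manner and voice stay constant.
Nothing changes in [duzsɔ]: there the adjacent consonants already agree in place (/z/ and /s/ are both alveolar), so this form is consistent with the same rule.
/ð/ is a voiced dental fricative. The following trigger /ɢ/ is uvular, so /ð/ must become uvular as well.
A voiced uvular fricative is [ʁ], so the surface segment is [ʁ].

[lʊʁɢa]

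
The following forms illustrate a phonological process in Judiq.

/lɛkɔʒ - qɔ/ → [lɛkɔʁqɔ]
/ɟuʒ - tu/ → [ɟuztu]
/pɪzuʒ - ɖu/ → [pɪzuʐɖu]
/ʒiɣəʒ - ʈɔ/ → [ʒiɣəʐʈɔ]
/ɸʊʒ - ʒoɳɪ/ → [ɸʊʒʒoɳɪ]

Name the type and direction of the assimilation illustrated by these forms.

The segment that alternates is /ʒ/, which surfaces as [ʁ] when adjacent to /q/.
The change postalveolar → uvular matches the place of the following /q/, identifying this as place assimilation.
Manner and voice are unchanged, so the assimilation is partial, not total.
Checking the remaining alternations: /ʒ/ → [z] before /t/ (postalveolar → alveolar, matching alveolar); /ʒ/ → [ʐ] before /ɖ/ (postalveolar → retroflex, matching retroflex); /ʒ/ → [ʐ] before /ʈ/ (postalveolar → retroflex, matching retroflex) — only place changes, and always toward the following segment.
Nothing changes in [ɸʊʒʒoɳɪ]: there the adjacent consonants already agree in place (/ʒ/ and /ʒ/ are both postalveolar), so this form is consistent with the same rule.
Since the segment that changes precedes the conditioning segment, the assimilation is regressive.

regressive place assimilation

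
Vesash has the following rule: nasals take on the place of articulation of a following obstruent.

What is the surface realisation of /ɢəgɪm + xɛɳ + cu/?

The rule targets /m/ (voiced bilabial nasal), which sits before the trigger /x/ (velar).
A voiced velar nasal is [ŋ], so the surface segment is [ŋ].
The same rule applies at the second boundary: /ɳ/ → [ɲ] next to /c/.

[ɢəgɪŋxɛɲcu]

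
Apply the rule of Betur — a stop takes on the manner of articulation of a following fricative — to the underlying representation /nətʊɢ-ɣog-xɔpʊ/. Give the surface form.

[nətʊʁɣoɣxɔpʊ]

The rule targets /ɢ/ (voiced uvular stop), which sits before the trigger /ɣ/ (fricative).
A voiced uvular fricative is [ʁ], so the surface segment is [ʁ].
At the second juncture, /g/ likewise becomes [ɣ] adjacent to /x/.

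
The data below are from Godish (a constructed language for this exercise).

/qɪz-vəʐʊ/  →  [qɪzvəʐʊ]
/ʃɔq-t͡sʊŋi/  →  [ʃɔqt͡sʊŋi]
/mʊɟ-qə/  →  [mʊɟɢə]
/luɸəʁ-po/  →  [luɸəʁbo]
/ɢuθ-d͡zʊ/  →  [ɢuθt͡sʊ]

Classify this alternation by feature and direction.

progressive voicing assimilation

Comparing underlying and surface forms, /q/ → [ɢ] is the alternation; the neighbouring /ɟ/ is constant.
/q/ is voiceless while /ɟ/ is voiced; the output [ɢ] is voiced, matching the trigger — so the feature that spreads is voicing.
Place and manner are unchanged, so the assimilation is partial, not total.
The other alternating forms pattern the same way: /p/ → [b] after /ʁ/ (voiceless → voiced, matching voiced); /d͡z/ → [t͡s] after /θ/ (voiced → voiceless, matching voiceless) — only voicing changes, and always toward the preceding segment.
Nothing changes in [qɪzvəʐʊ], [ʃɔqt͡sʊŋi]: there the adjacent consonants already agree in voicing (/v/ and /z/ are both voiced; /t͡s/ and /q/ are both voiceless), so these forms are consistent with the same rule.
Since the segment that changes follows the conditioning segment, the assimilation is progressive.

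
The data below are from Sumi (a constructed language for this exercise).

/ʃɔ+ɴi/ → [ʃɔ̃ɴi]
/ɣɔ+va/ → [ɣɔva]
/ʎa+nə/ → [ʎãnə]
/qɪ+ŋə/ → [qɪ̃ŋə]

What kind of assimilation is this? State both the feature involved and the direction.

The vowel /ɔ/ surfaces as nasalised [ɔ̃] next to the following nasal /ɴ/ — it has acquired the [+nasal] feature of its neighbour.
The other forms show the same pattern: /a/ → [ã] before /n/; /ɪ/ → [ɪ̃] before /ŋ/ — each time a vowel is nasalised next to a following nasal.
No change occurs in [ɣɔva] because the vowel at the boundary is adjacent to an oral consonant, not a nasal (/ɔ/ next to /v/).
Because the conditioning nasal is to the right of the vowel that changes, the process is regressive (anticipatory).

regressive nasality assimilation (vowel nasalisation)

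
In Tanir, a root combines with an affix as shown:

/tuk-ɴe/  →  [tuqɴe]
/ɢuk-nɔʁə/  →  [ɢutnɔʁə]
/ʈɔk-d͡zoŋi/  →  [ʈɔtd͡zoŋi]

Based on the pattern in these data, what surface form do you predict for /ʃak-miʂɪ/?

[ʃapmiʂɪ]

The data show regressive place assimilation: /k/ → [q] before /ɴ/; /k/ → [t] before /n/; /k/ → [t] before /d͡z/. In each pair only place changes, matching the following consonant, while manner and voice stay constant.
/k/ is a voiceless velar stop. The following trigger /m/ is bilabial, so /k/ must become bilabial as well.
The voiceless bilabial stop is [p], so /k/ → [p].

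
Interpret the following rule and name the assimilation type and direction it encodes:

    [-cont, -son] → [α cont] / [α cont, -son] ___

The rule copies [cont] (continuancy) from the environment onto the target stops; since [±cont] encodes the stop/fricative manner contrast, the assimilating dimension is manner.
Since the environment is written before the underscore, the trigger precedes the target; the direction is progressive.

progressive manner assimilation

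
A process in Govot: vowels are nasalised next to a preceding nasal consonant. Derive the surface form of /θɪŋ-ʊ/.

[θɪŋʊ̃]

/ʊ/ sits next to the nasal /ŋ/ and is therefore nasalised to [ʊ̃].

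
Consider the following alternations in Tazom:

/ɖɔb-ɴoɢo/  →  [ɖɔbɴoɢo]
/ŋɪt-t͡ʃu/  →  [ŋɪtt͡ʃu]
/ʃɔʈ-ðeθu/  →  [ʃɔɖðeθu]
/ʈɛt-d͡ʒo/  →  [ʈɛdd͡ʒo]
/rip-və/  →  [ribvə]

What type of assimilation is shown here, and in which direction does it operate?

Underlying /ʈ/ is realised as [ɖ] next to /ð/; /ð/ itself does not change.
/ʈ/ is voiceless while /ð/ is voiced; the output [ɖ] is voiced, matching the trigger — so the feature that spreads is voicing.
Place and manner are unchanged, so the assimilation is partial, not total.
The same holds elsewhere in the data: /t/ → [d] before /d͡ʒ/ (voiceless → voiced, matching voiced); /p/ → [b] before /v/ (voiceless → voiced, matching voiced) — only voicing changes, and always toward the following segment.
No alternation appears in [ɖɔbɴoɢo], [ŋɪtt͡ʃu]: there the adjacent consonants already agree in voicing (/b/ and /ɴ/ are both voiced; /t/ and /t͡ʃ/ are both voiceless), so these forms are consistent with the same rule.
Since the segment that changes precedes the conditioning segment, the assimilation is regressive.

regressive voicing assimilation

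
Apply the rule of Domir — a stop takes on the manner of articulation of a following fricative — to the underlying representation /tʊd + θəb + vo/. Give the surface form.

[tʊzθəβvo]

/d/ is a voiced alveolar stop. The following trigger /θ/ is a fricative, so /d/ must become a fricative as well.
The voiced alveolar fricative is [z], so /d/ → [z].
At the second juncture, /b/ likewise becomes [β] adjacent to /v/.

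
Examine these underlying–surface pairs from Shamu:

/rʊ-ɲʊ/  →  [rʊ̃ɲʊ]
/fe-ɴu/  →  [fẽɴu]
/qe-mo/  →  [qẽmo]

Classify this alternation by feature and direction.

The vowel /ʊ/ surfaces as nasalised [ʊ̃] next to the following nasal /ɲ/ — it has acquired the [+nasal] feature of its neighbour.
Likewise in the remaining data: /e/ → [ẽ] before /ɴ/; /e/ → [ẽ] before /m/ — each time a vowel is nasalised next to a following nasal.
Because the conditioning nasal is to the right of the vowel that changes, the process is regressive (anticipatory).

regressive nasality assimilation (vowel nasalisation)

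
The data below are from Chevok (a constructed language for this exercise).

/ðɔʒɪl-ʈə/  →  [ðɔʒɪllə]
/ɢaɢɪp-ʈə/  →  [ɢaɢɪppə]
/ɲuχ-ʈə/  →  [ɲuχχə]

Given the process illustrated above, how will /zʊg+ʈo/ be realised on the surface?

The data show progressive total assimilation (/ʈ/ → [l] after /l/; /ʈ/ → [p] after /p/; /ʈ/ → [χ] after /χ/): in every case the target segment becomes identical to its preceding neighbour, copying more than a single feature.
/ʈ/ is the segment targeted by the rule; it sits immediately after /g/, so it assimilates completely and surfaces as [g].

[zʊggo]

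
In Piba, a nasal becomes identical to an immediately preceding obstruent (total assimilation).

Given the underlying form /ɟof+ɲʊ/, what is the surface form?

/ɲ/ is the segment targeted by the rule; it sits immediately after /f/, so it assimilates completely and surfaces as [f].

[ɟoffʊ]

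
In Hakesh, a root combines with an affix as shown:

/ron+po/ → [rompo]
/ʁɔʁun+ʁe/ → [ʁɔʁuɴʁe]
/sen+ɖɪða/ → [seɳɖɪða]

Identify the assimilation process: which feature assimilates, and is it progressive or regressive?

Comparing underlying and surface forms, /n/ → [m] is the alternation; the neighbouring /p/ is constant.
The change alveolar → bilabial matches the place of the following /p/, identifying this as place assimilation.
Manner and voice are unchanged, so the assimilation is partial, not total.
The other alternating forms pattern the same way: /n/ → [ɴ] before /ʁ/ (alveolar → uvular, matching uvular); /n/ → [ɳ] before /ɖ/ (alveolar → retroflex, matching retroflex) — only place changes, and always toward the following segment.
The trigger is the following segment, so the direction is regressive (anticipatory).

regressive place assimilation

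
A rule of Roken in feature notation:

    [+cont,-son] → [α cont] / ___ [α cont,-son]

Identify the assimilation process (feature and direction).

regressive manner assimilation

The rule copies [cont] (continuancy) from the environment onto the target fricatives; since [±cont] encodes the stop/fricative manner contrast, the assimilating dimension is manner.
Since the environment is written after the underscore, the trigger follows the target; the direction is regressive.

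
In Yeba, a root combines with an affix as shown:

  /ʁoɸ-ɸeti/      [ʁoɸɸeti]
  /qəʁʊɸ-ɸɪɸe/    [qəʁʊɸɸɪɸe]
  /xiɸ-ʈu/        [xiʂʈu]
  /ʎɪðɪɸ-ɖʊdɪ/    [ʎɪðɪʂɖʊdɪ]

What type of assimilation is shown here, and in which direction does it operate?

regressive place assimilation

The segment that alternates is /ɸ/, which surfaces as [ʂ] when adjacent to /ʈ/.
The change bilabial → retroflex matches the place of the following /ʈ/, identifying this as place assimilation.
Manner and voice are unchanged, so the assimilation is partial, not total.
The same holds elsewhere in the data: /ɸ/ → [ʂ] before /ɖ/ (bilabial → retroflex, matching retroflex) — only place changes, and always toward the following segment.
No alternation appears in [ʁoɸɸeti], [qəʁʊɸɸɪɸe]: there the adjacent consonants already agree in place (/ɸ/ and /ɸ/ are both bilabial; /ɸ/ and /ɸ/ are both bilabial), so these forms are consistent with the same rule.
Since the segment that changes precedes the conditioning segment, the assimilation is regressive.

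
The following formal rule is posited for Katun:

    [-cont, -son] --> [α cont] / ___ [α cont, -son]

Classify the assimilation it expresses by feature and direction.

regressive manner assimilation

The shared variable α links the value of [cont] on the target to that of the neighbouring obstruent. [cont] distinguishes stops from fricatives — a manner-of-articulation feature — so this is manner assimilation.
Since the environment is written after the underscore, the trigger follows the target; the direction is regressive.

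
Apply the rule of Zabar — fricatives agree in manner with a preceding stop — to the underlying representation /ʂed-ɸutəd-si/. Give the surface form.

[ʂedputədti]

/ɸ/ is a voiceless bilabial fricative. The preceding trigger /d/ is a stop, so /ɸ/ must become a stop as well.
Changing only its manner to stop gives [p] — the voiceless bilabial stop.
The same rule applies at the second boundary: /s/ → [t] next to /d/.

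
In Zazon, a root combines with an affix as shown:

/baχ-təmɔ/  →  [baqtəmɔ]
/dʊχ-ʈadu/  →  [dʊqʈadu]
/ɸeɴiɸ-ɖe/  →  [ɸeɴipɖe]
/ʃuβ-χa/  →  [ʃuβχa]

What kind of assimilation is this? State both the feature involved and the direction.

Comparing underlying and surface forms, /χ/ → [q] is the alternation; the neighbouring /t/ is constant.
The change fricative → stop matches the manner of the following /t/, identifying this as manner assimilation.
Place and voice are unchanged, so the assimilation is partial, not total.
Checking the remaining alternations: /χ/ → [q] before /ʈ/ (fricative → stop, matching a stop); /ɸ/ → [p] before /ɖ/ (fricative → stop, matching a stop) — only manner changes, and always toward the following segment.
No alternation appears in [ʃuβχa]: there the adjacent consonants already agree in manner (/β/ and /χ/ are both fricatives), so this form is consistent with the same rule.
Since the segment that changes precedes the conditioning segment, the assimilation is regressive.

regressive manner assimilation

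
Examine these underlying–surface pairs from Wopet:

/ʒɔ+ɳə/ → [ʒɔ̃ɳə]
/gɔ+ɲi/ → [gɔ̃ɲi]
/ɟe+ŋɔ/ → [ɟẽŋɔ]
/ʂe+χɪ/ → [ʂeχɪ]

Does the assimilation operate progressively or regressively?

The vowel /ɔ/ surfaces as nasalised [ɔ̃] next to the following nasal /ɳ/ — it has acquired the [+nasal] feature of its neighbour.
Likewise in the remaining data: /ɔ/ → [ɔ̃] before /ɲ/; /e/ → [ẽ] before /ŋ/ — each time a vowel is nasalised next to a following nasal.
No change occurs in [ʂeχɪ] because the vowel at the boundary is adjacent to an oral consonant, not a nasal (/e/ next to /χ/).
Because the conditioning nasal is to the right of the vowel that changes, the process is regressive (anticipatory).

regressive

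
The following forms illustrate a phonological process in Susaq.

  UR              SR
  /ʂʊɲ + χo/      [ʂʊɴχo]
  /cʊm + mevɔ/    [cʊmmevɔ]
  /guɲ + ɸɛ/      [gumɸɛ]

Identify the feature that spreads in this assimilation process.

place

The segment that alternates is /ɲ/, which surfaces as [ɴ] when adjacent to /χ/.
The change palatal → uvular matches the place of the following /χ/, identifying this as place assimilation.
The same holds elsewhere in the data: /ɲ/ → [m] before /ɸ/ (palatal → bilabial, matching bilabial) — only place changes, and always toward the following segment.
Nothing changes in [cʊmmevɔ]: there the adjacent consonants already agree in place (/m/ and /m/ are both bilabial), so this form is consistent with the same rule.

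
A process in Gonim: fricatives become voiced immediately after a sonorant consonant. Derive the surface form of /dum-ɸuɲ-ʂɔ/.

[dumβuɲʐɔ]

/ɸ/ is a voiceless bilabial fricative. The preceding trigger /m/ is voiced, so /ɸ/ must become voiced as well.
A voiced bilabial fricative is [β], so the surface segment is [β].
At the second juncture, /ʂ/ likewise becomes [ʐ] adjacent to /ɲ/.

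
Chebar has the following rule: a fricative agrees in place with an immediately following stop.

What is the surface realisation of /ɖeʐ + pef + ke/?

/ʐ/ is a voiced retroflex fricative. The following trigger /p/ is bilabial, so /ʐ/ must become bilabial as well.
A voiced bilabial fricative is [β], so the surface segment is [β].
The same rule applies at the second boundary: /f/ → [x] next to /k/.

[ɖeβpexke]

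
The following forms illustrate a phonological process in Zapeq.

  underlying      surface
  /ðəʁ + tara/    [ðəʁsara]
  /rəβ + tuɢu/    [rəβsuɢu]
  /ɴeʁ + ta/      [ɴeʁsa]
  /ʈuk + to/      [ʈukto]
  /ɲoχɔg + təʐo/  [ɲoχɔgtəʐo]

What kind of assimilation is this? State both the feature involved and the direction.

progressive manner assimilation

Comparing underlying and surface forms, /t/ → [s] is the alternation; the neighbouring /ʁ/ is constant.
The change stop → fricative matches the manner of the preceding /ʁ/, identifying this as manner assimilation.
Place and voice are unchanged, so the assimilation is partial, not total.
Checking the remaining alternation: /t/ → [s] after /β/ (stop → fricative, matching a fricative) — only manner changes, and always toward the preceding segment.
Nothing changes in [ʈukto], [ɲoχɔgtəʐo]: there the adjacent consonants already agree in manner (/t/ and /k/ are both stops; /t/ and /g/ are both stops), so these forms are consistent with the same rule.
Since the segment that changes follows the conditioning segment, the assimilation is progressive.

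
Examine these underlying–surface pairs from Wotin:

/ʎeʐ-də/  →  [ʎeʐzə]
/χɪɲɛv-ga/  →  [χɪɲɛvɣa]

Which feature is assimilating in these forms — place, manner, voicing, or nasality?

manner

Comparing underlying and surface forms, /d/ → [z] is the alternation; the neighbouring /ʐ/ is constant.
The change stop → fricative matches the manner of the preceding /ʐ/, identifying this as manner assimilation.
Checking the remaining alternation: /g/ → [ɣ] after /v/ (stop → fricative, matching a fricative) — only manner changes, and always toward the preceding segment.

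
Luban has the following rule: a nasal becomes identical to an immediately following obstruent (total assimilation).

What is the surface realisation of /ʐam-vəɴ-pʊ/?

/m/ is the segment targeted by the rule; it sits immediately before /v/, so it assimilates completely and surfaces as [v].
The same rule applies at the second boundary: /ɴ/ → [p] next to /p/.

[ʐavvəppʊ]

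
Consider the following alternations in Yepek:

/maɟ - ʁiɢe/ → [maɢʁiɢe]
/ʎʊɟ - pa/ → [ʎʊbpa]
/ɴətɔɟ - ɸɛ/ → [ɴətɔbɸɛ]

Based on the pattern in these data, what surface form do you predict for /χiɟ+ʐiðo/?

[χiɖʐiðo]

The data show regressive place assimilation: /ɟ/ → [ɢ] before /ʁ/; /ɟ/ → [b] before /p/; /ɟ/ → [b] before /ɸ/. In each pair only place changes, matching the following consonant, while manner and voice stay constant.
/ɟ/ is a voiced palatal stop. The following trigger /ʐ/ is retroflex, so /ɟ/ must become retroflex as well.
Changing only its place to retroflex gives [ɖ] — the voiced retroflex stop.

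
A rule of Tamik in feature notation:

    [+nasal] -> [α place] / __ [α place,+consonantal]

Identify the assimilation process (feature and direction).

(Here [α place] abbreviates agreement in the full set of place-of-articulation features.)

The shared variable α links the value of the place features (abbreviated [place]) on the target to the same value on the neighbouring segment, so place is the feature that assimilates.
Since the environment is written after the underscore, the trigger follows the target; the direction is regressive.

regressive place assimilation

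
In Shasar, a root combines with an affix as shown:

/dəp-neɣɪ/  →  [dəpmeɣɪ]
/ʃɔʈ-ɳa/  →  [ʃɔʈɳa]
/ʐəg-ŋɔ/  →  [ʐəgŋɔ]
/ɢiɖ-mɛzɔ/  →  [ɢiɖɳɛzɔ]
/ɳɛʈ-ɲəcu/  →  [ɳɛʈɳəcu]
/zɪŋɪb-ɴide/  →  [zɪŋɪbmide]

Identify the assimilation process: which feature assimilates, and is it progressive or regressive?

progressive place assimilation

Comparing underlying and surface forms, /n/ → [m] is the alternation; the neighbouring /p/ is constant.
/n/ is alveolar while /p/ is bilabial; the output [m] is bilabial, matching the trigger — so the feature that spreads is place.
Manner and voice are unchanged, so the assimilation is partial, not total.
The same holds elsewhere in the data: /m/ → [ɳ] after /ɖ/ (bilabial → retroflex, matching retroflex); /ɲ/ → [ɳ] after /ʈ/ (palatal → retroflex, matching retroflex); /ɴ/ → [m] after /b/ (uvular → bilabial, matching bilabial) — only place changes, and always toward the preceding segment.
No alternation appears in [ʃɔʈɳa], [ʐəgŋɔ]: there the adjacent consonants already agree in place (/ɳ/ and /ʈ/ are both retroflex; /ŋ/ and /g/ are both velar), so these forms are consistent with the same rule.
The trigger is the preceding segment, so the direction is progressive (perseverative).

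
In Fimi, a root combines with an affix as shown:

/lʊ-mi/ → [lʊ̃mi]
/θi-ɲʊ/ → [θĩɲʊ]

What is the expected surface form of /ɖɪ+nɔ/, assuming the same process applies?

[ɖɪ̃nɔ]

The data show regressive nasality assimilation (vowel nasalisation): /ʊ/ → [ʊ̃] before /m/; /i/ → [ĩ] before /ɲ/ — a vowel is nasalised by an immediately following nasal consonant.
The vowel /ɪ/ is adjacent to the following nasal /n/, so it acquires [+nasal] and surfaces as [ɪ̃].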